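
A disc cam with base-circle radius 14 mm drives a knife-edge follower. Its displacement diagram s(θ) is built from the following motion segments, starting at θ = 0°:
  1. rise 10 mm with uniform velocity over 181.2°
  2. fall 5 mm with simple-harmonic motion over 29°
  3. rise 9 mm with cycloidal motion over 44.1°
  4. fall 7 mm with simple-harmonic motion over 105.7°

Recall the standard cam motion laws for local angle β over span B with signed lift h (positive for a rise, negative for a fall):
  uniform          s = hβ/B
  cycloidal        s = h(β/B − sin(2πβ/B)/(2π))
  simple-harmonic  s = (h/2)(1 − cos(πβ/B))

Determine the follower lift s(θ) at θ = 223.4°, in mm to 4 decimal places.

seg 1 [0°–181.2°] uniform, h=10: full span → s += 10 → s = 10.0000
seg 2 [181.2°–210.2°] simple-harmonic, h=-5: full span → s += -5 → s = 5.0000
seg 3 [210.2°–254.3°] cycloidal, h=9: θ=223.4° here. β=13.2, B=44.1. 9·(0.2993 − sin(2π·0.2993)/(2π)) = 1.3297 → s = 6.3297

6.3297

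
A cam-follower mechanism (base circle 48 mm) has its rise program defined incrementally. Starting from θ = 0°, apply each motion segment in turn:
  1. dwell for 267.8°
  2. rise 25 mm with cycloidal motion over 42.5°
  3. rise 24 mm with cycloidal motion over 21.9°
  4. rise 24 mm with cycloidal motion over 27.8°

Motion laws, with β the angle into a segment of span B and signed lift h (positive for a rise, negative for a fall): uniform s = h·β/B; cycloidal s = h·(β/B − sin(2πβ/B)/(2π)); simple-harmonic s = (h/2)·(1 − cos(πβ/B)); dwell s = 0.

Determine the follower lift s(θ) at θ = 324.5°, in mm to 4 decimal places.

seg 1 [0°–267.8°] dwell: s stays 0.0000
seg 2 [267.8°–310.3°] cycloidal, h=25: full span → s += 25 → s = 25.0000
seg 3 [310.3°–332.2°] cycloidal, h=24: θ=324.5° here. β=14.2, B=21.9. 24·(0.6484 − sin(2π·0.6484)/(2π)) = 18.6292 → s = 43.6292

43.6292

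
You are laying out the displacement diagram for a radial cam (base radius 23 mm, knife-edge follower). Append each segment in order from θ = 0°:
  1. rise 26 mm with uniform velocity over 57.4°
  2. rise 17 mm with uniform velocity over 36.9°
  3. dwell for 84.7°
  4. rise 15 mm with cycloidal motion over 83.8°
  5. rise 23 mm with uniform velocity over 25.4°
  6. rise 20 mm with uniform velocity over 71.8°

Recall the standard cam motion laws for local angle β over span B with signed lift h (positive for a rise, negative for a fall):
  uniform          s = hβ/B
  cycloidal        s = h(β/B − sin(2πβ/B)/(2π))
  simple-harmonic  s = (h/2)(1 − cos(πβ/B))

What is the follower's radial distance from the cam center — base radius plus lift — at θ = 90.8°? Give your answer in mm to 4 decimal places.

seg 1 [0°–57.4°] uniform, h=26: full span → s += 26 → s = 26.0000
seg 2 [57.4°–94.3°] uniform, h=17: θ=90.8° here. β=33.4, B=36.9. 17·33.4/36.9 = 15.3875 → s = 41.3875
radial distance = base radius + s = 23 + 41.3875 = 64.3875

64.3875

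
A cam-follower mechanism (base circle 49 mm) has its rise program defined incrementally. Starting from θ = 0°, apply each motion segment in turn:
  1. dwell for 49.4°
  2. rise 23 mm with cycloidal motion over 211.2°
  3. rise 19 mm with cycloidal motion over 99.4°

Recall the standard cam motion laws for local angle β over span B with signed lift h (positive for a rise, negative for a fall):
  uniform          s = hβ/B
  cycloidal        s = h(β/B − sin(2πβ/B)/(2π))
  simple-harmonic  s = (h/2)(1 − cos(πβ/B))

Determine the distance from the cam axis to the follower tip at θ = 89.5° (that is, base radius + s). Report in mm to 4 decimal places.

seg 1 [0°–49.4°] dwell: s stays 0.0000
seg 2 [49.4°–260.6°] cycloidal, h=23: θ=89.5° here. β=40.1, B=211.2. 23·(0.1899 − sin(2π·0.1899)/(2π)) = 0.9646 → s = 0.9646
radial distance = base radius + s = 49 + 0.9646 = 49.9646

49.9646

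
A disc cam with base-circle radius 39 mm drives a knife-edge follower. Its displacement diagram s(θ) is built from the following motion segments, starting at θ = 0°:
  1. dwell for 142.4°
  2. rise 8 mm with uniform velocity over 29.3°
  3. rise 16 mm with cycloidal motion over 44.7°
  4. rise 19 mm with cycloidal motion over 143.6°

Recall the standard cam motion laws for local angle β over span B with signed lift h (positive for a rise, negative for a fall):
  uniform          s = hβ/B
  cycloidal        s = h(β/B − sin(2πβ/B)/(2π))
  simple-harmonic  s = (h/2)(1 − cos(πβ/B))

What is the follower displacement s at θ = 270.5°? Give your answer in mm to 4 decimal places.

seg 1 [0°–142.4°] dwell: s stays 0.0000
seg 2 [142.4°–171.7°] uniform, h=8: full span → s += 8 → s = 8.0000
seg 3 [171.7°–216.4°] cycloidal, h=16: full span → s += 16 → s = 24.0000
seg 4 [216.4°–360°] cycloidal, h=19: θ=270.5° here. β=54.1, B=143.6. 19·(0.3767 − sin(2π·0.3767)/(2π)) = 5.0433 → s = 29.0433

29.0433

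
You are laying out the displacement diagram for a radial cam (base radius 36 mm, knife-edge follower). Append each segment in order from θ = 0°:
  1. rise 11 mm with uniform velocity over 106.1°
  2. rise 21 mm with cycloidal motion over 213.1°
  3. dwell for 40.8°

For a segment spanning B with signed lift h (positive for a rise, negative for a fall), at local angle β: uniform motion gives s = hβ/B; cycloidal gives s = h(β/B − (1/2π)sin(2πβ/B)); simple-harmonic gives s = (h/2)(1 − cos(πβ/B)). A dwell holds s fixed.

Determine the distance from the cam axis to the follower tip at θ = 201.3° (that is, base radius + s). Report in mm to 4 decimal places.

seg 1 [0°–106.1°] uniform, h=11: full span → s += 11 → s = 11.0000
seg 2 [106.1°–319.2°] cycloidal, h=21: θ=201.3° here. β=95.2, B=213.1. 21·(0.4467 − sin(2π·0.4467)/(2π)) = 8.2838 → s = 19.2838
radial distance = base radius + s = 36 + 19.2838 = 55.2838

55.2838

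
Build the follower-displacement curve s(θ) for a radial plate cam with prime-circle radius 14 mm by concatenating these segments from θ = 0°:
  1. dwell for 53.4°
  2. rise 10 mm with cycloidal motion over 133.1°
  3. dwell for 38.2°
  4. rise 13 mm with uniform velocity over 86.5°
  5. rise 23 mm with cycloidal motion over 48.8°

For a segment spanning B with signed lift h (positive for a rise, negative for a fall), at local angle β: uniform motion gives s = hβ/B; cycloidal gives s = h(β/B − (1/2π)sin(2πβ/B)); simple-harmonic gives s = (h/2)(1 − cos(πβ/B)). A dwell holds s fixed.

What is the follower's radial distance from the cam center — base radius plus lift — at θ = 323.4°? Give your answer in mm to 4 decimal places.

seg 1 [0°–53.4°] dwell: s stays 0.0000
seg 2 [53.4°–186.5°] cycloidal, h=10: full span → s += 10 → s = 10.0000
seg 3 [186.5°–224.7°] dwell: s stays 10.0000
seg 4 [224.7°–311.2°] uniform, h=13: full span → s += 13 → s = 23.0000
seg 5 [311.2°–360°] cycloidal, h=23: θ=323.4° here. β=12.2, B=48.8. 23·(0.2500 − sin(2π·0.2500)/(2π)) = 2.0894 → s = 25.0894
radial distance = base radius + s = 14 + 25.0894 = 39.0894

39.0894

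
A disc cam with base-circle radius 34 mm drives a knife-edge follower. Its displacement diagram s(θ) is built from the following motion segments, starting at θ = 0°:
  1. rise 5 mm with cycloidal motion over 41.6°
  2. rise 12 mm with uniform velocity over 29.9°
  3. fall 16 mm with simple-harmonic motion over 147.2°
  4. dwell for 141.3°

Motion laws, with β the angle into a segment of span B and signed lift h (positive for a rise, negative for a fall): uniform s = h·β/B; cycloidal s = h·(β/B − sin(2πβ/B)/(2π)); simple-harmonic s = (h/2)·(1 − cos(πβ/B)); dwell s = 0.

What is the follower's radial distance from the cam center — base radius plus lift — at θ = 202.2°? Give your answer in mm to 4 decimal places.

seg 1 [0°–41.6°] cycloidal, h=5: full span → s += 5 → s = 5.0000
seg 2 [41.6°–71.5°] uniform, h=12: full span → s += 12 → s = 17.0000
seg 3 [71.5°–218.7°] simple-harmonic, h=-16: θ=202.2° here. β=130.7, B=147.2. -16/2·(1 − cos(π·0.8879)) = -15.5091 → s = 1.4909
radial distance = base radius + s = 34 + 1.4909 = 35.4909

35.4909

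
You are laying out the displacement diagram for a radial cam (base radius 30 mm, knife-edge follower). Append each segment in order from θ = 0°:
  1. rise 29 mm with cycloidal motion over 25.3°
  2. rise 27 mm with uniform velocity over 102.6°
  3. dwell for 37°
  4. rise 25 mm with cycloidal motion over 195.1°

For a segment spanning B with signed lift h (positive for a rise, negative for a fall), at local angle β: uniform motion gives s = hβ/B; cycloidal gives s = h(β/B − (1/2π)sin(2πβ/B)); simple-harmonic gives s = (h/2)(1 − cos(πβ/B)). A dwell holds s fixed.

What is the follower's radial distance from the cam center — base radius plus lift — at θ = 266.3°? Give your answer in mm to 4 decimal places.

seg 1 [0°–25.3°] cycloidal, h=29: full span → s += 29 → s = 29.0000
seg 2 [25.3°–127.9°] uniform, h=27: full span → s += 27 → s = 56.0000
seg 3 [127.9°–164.9°] dwell: s stays 56.0000
seg 4 [164.9°–360°] cycloidal, h=25: θ=266.3° here. β=101.4, B=195.1. 25·(0.5197 − sin(2π·0.5197)/(2π)) = 13.4854 → s = 69.4854
radial distance = base radius + s = 30 + 69.4854 = 99.4854

99.4854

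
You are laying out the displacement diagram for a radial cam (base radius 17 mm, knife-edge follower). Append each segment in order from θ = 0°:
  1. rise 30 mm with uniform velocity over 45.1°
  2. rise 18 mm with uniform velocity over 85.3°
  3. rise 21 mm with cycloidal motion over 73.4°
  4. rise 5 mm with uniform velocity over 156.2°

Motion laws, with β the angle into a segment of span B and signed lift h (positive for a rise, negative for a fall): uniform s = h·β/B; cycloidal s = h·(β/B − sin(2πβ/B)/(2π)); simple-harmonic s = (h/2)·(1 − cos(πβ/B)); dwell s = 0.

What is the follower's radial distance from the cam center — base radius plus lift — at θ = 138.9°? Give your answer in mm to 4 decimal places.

seg 1 [0°–45.1°] uniform, h=30: full span → s += 30 → s = 30.0000
seg 2 [45.1°–130.4°] uniform, h=18: full span → s += 18 → s = 48.0000
seg 3 [130.4°–203.8°] cycloidal, h=21: θ=138.9° here. β=8.5, B=73.4. 21·(0.1158 − sin(2π·0.1158)/(2π)) = 0.2090 → s = 48.2090
radial distance = base radius + s = 17 + 48.2090 = 65.2090

65.2090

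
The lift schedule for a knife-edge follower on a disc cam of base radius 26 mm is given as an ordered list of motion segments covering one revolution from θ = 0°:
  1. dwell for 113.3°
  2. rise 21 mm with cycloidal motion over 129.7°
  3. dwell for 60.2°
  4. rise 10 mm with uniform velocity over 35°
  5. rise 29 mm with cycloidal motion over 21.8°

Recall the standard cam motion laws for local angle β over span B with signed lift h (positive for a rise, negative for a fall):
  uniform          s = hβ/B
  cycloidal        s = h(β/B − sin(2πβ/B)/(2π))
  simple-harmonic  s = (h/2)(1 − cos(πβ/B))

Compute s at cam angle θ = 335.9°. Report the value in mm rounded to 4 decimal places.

seg 1 [0°–113.3°] dwell: s stays 0.0000
seg 2 [113.3°–243°] cycloidal, h=21: full span → s += 21 → s = 21.0000
seg 3 [243°–303.2°] dwell: s stays 21.0000
seg 4 [303.2°–338.2°] uniform, h=10: θ=335.9° here. β=32.7, B=35. 10·32.7/35 = 9.3429 → s = 30.3429

30.3429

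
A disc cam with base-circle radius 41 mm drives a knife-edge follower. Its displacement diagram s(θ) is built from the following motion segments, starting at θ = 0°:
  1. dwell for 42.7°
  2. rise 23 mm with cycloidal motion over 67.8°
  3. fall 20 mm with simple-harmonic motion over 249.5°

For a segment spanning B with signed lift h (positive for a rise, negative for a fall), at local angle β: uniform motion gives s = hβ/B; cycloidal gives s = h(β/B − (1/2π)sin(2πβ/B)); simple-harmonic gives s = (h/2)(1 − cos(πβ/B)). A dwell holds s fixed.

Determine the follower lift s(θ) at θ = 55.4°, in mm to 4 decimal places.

seg 1 [0°–42.7°] dwell: s stays 0.0000
seg 2 [42.7°–110.5°] cycloidal, h=23: θ=55.4° here. β=12.7, B=67.8. 23·(0.1873 − sin(2π·0.1873)/(2π)) = 0.9280 → s = 0.9280

0.9280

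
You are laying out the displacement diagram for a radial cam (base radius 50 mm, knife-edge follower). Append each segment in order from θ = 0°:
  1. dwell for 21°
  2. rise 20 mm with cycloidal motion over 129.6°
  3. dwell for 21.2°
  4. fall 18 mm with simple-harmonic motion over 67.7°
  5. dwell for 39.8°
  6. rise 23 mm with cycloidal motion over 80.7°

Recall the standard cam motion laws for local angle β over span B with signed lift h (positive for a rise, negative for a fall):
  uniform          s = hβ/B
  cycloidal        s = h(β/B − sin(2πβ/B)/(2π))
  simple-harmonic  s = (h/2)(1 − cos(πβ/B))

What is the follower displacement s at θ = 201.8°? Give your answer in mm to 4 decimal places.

seg 1 [0°–21°] dwell: s stays 0.0000
seg 2 [21°–150.6°] cycloidal, h=20: full span → s += 20 → s = 20.0000
seg 3 [150.6°–171.8°] dwell: s stays 20.0000
seg 4 [171.8°–239.5°] simple-harmonic, h=-18: θ=201.8° here. β=30, B=67.7. -18/2·(1 − cos(π·0.4431)) = -7.4006 → s = 12.5994

12.5994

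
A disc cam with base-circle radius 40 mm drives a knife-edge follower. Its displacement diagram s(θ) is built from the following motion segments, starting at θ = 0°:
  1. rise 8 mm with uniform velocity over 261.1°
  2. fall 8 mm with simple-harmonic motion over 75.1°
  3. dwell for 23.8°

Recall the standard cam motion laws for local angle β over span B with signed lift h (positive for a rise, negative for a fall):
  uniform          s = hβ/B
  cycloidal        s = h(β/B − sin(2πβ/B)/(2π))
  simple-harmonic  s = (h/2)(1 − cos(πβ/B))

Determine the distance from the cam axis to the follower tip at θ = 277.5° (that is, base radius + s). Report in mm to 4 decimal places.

seg 1 [0°–261.1°] uniform, h=8: full span → s += 8 → s = 8.0000
seg 2 [261.1°–336.2°] simple-harmonic, h=-8: θ=277.5° here. β=16.4, B=75.1. -8/2·(1 − cos(π·0.2184)) = -0.9050 → s = 7.0950
radial distance = base radius + s = 40 + 7.0950 = 47.0950

47.0950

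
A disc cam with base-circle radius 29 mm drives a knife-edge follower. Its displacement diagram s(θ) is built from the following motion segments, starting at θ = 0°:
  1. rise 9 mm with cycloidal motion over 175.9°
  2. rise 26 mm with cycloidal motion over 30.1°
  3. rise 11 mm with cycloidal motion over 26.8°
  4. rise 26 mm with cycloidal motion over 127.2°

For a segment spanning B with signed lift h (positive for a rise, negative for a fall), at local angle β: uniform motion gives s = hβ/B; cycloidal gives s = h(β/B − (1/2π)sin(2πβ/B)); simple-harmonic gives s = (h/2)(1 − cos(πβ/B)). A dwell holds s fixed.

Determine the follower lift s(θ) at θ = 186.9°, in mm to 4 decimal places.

seg 1 [0°–175.9°] cycloidal, h=9: full span → s += 9 → s = 9.0000
seg 2 [175.9°–206°] cycloidal, h=26: θ=186.9° here. β=11, B=30.1. 26·(0.3654 − sin(2π·0.3654)/(2π)) = 6.4054 → s = 15.4054

15.4054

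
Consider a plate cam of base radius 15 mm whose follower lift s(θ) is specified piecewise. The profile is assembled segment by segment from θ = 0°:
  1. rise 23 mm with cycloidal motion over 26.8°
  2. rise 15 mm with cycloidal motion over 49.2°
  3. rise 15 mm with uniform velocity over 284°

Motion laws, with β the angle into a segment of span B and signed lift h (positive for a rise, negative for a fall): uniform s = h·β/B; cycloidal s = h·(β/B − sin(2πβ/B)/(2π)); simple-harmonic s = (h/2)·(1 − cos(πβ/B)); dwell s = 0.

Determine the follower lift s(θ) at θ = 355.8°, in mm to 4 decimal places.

seg 1 [0°–26.8°] cycloidal, h=23: full span → s += 23 → s = 23.0000
seg 2 [26.8°–76°] cycloidal, h=15: full span → s += 15 → s = 38.0000
seg 3 [76°–360°] uniform, h=15: θ=355.8° here. β=279.8, B=284. 15·279.8/284 = 14.7782 → s = 52.7782

52.7782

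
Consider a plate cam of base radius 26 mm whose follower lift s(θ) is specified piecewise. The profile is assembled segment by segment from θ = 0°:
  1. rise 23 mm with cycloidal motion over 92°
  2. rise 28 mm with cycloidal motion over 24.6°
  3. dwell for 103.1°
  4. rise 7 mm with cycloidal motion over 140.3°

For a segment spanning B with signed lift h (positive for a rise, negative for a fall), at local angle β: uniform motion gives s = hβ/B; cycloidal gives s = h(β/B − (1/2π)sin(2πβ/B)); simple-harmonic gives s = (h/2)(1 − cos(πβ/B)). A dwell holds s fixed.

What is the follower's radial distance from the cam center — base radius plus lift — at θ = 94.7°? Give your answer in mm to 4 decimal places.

seg 1 [0°–92°] cycloidal, h=23: full span → s += 23 → s = 23.0000
seg 2 [92°–116.6°] cycloidal, h=28: θ=94.7° here. β=2.7, B=24.6. 28·(0.1098 − sin(2π·0.1098)/(2π)) = 0.2379 → s = 23.2379
radial distance = base radius + s = 26 + 23.2379 = 49.2379

49.2379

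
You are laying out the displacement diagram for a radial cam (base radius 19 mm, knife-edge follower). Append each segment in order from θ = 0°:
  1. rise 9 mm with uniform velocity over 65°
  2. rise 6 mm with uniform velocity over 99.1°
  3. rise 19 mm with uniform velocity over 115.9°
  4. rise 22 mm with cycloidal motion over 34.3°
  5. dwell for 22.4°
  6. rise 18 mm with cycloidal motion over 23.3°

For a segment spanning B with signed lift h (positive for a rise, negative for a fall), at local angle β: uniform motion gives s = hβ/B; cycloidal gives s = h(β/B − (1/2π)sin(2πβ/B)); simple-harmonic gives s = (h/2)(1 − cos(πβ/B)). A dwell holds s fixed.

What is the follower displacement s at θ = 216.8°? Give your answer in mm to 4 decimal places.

seg 1 [0°–65°] uniform, h=9: full span → s += 9 → s = 9.0000
seg 2 [65°–164.1°] uniform, h=6: full span → s += 6 → s = 15.0000
seg 3 [164.1°–280°] uniform, h=19: θ=216.8° here. β=52.7, B=115.9. 19·52.7/115.9 = 8.6393 → s = 23.6393

23.6393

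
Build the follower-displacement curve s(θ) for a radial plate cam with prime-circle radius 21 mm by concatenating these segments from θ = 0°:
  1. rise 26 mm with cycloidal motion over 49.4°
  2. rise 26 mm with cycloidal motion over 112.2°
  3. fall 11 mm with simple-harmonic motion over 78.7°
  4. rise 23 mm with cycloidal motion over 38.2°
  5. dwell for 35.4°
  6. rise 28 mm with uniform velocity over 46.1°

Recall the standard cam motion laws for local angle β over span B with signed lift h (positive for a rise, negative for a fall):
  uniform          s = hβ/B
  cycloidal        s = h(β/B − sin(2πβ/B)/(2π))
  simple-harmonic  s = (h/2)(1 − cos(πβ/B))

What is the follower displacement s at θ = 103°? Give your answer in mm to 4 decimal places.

seg 1 [0°–49.4°] cycloidal, h=26: full span → s += 26 → s = 26.0000
seg 2 [49.4°–161.6°] cycloidal, h=26: θ=103° here. β=53.6, B=112.2. 26·(0.4777 − sin(2π·0.4777)/(2π)) = 11.8432 → s = 37.8432

37.8432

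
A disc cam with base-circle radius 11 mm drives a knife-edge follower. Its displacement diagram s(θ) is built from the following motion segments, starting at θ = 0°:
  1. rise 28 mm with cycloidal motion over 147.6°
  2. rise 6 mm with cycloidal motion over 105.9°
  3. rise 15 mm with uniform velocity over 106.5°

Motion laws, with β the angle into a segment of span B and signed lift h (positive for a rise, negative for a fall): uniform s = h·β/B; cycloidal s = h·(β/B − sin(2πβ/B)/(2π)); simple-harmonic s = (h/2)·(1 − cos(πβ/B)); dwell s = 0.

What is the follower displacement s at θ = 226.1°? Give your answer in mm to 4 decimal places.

seg 1 [0°–147.6°] cycloidal, h=28: full span → s += 28 → s = 28.0000
seg 2 [147.6°–253.5°] cycloidal, h=6: θ=226.1° here. β=78.5, B=105.9. 6·(0.7413 − sin(2π·0.7413)/(2π)) = 5.4011 → s = 33.4011

33.4011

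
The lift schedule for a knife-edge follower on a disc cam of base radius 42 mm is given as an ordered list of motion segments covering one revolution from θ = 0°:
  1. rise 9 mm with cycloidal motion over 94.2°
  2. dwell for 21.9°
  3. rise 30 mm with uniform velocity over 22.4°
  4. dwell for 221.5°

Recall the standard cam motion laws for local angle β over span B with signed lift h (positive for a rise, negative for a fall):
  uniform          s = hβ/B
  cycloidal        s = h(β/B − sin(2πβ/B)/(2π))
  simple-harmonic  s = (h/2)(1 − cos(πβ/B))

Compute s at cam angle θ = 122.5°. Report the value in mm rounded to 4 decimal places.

seg 1 [0°–94.2°] cycloidal, h=9: full span → s += 9 → s = 9.0000
seg 2 [94.2°–116.1°] dwell: s stays 9.0000
seg 3 [116.1°–138.5°] uniform, h=30: θ=122.5° here. β=6.4, B=22.4. 30·6.4/22.4 = 8.5714 → s = 17.5714

17.5714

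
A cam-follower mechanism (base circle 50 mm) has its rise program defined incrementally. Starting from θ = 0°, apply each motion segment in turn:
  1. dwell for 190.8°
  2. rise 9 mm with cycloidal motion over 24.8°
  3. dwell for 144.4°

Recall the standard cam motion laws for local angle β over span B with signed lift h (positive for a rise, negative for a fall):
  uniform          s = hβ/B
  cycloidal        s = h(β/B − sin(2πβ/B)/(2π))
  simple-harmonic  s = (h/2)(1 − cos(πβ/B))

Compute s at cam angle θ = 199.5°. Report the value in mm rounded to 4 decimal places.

seg 1 [0°–190.8°] dwell: s stays 0.0000
seg 2 [190.8°–215.6°] cycloidal, h=9: θ=199.5° here. β=8.7, B=24.8. 9·(0.3508 − sin(2π·0.3508)/(2π)) = 2.0027 → s = 2.0027

2.0027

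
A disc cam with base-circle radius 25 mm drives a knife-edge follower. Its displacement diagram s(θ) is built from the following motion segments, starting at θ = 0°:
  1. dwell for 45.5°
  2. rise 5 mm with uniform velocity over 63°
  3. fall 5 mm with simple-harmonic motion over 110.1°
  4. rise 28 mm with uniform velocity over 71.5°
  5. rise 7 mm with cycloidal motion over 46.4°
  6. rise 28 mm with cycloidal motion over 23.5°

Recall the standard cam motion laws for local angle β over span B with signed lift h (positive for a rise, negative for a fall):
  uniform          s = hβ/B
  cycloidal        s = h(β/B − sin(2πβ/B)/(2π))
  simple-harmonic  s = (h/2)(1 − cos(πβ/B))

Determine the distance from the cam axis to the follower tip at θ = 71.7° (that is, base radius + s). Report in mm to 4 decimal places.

seg 1 [0°–45.5°] dwell: s stays 0.0000
seg 2 [45.5°–108.5°] uniform, h=5: θ=71.7° here. β=26.2, B=63. 5·26.2/63 = 2.0794 → s = 2.0794
radial distance = base radius + s = 25 + 2.0794 = 27.0794

27.0794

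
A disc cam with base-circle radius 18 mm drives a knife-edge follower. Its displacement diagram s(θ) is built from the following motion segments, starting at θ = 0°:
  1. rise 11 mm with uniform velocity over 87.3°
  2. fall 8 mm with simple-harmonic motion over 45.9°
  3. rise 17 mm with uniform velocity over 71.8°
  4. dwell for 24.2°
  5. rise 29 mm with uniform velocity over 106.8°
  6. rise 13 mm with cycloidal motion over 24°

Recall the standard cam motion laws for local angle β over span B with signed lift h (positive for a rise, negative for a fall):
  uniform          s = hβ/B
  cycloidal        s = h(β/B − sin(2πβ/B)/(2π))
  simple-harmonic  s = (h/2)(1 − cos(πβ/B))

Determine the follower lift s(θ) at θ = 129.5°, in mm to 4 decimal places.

seg 1 [0°–87.3°] uniform, h=11: full span → s += 11 → s = 11.0000
seg 2 [87.3°–133.2°] simple-harmonic, h=-8: θ=129.5° here. β=42.2, B=45.9. -8/2·(1 − cos(π·0.9194)) = -7.8724 → s = 3.1276

3.1276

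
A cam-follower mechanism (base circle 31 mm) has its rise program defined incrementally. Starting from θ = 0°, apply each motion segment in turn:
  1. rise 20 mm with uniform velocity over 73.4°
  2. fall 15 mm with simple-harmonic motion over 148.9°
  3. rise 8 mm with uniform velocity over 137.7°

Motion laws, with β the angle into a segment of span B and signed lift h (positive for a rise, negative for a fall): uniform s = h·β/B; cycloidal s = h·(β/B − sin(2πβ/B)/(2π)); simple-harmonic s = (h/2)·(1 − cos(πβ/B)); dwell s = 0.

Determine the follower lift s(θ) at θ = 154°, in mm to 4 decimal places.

seg 1 [0°–73.4°] uniform, h=20: full span → s += 20 → s = 20.0000
seg 2 [73.4°–222.3°] simple-harmonic, h=-15: θ=154° here. β=80.6, B=148.9. -15/2·(1 − cos(π·0.5413)) = -8.4704 → s = 11.5296

11.5296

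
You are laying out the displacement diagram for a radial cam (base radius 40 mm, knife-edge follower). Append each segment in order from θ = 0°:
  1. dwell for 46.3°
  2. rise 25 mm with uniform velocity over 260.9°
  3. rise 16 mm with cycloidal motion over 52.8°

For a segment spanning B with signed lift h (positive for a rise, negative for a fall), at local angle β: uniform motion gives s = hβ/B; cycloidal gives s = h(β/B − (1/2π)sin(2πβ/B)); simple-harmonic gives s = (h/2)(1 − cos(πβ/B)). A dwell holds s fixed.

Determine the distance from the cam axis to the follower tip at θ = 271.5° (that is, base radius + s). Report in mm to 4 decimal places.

seg 1 [0°–46.3°] dwell: s stays 0.0000
seg 2 [46.3°–307.2°] uniform, h=25: θ=271.5° here. β=225.2, B=260.9. 25·225.2/260.9 = 21.5791 → s = 21.5791
radial distance = base radius + s = 40 + 21.5791 = 61.5791

61.5791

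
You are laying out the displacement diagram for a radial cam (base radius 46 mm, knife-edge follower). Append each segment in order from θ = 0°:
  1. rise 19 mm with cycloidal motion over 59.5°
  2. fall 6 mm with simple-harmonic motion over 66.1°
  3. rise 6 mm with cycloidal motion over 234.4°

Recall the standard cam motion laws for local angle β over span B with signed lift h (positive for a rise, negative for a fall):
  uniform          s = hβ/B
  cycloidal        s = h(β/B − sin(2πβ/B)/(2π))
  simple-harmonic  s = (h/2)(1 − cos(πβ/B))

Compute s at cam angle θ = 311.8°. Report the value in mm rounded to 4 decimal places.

seg 1 [0°–59.5°] cycloidal, h=19: full span → s += 19 → s = 19.0000
seg 2 [59.5°–125.6°] simple-harmonic, h=-6: full span → s += -6 → s = 13.0000
seg 3 [125.6°–360°] cycloidal, h=6: θ=311.8° here. β=186.2, B=234.4. 6·(0.7944 − sin(2π·0.7944)/(2π)) = 5.6843 → s = 18.6843

18.6843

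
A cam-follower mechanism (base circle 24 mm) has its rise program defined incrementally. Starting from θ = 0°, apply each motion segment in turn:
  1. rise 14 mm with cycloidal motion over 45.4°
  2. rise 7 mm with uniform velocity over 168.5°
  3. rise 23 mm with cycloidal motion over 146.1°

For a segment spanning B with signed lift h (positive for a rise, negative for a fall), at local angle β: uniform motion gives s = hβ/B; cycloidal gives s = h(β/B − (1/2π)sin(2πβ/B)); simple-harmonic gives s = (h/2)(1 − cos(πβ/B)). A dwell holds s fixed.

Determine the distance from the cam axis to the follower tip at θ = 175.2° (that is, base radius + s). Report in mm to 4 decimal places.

seg 1 [0°–45.4°] cycloidal, h=14: full span → s += 14 → s = 14.0000
seg 2 [45.4°–213.9°] uniform, h=7: θ=175.2° here. β=129.8, B=168.5. 7·129.8/168.5 = 5.3923 → s = 19.3923
radial distance = base radius + s = 24 + 19.3923 = 43.3923

43.3923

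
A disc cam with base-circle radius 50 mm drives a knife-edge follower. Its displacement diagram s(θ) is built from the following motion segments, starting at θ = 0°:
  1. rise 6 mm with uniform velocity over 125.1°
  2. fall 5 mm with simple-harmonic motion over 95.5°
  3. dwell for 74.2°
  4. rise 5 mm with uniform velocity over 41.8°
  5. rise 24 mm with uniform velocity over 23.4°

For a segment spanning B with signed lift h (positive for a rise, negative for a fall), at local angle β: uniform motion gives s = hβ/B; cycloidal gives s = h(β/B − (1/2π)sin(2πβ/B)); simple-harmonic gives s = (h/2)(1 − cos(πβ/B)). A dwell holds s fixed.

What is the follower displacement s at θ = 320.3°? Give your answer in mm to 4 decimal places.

seg 1 [0°–125.1°] uniform, h=6: full span → s += 6 → s = 6.0000
seg 2 [125.1°–220.6°] simple-harmonic, h=-5: full span → s += -5 → s = 1.0000
seg 3 [220.6°–294.8°] dwell: s stays 1.0000
seg 4 [294.8°–336.6°] uniform, h=5: θ=320.3° here. β=25.5, B=41.8. 5·25.5/41.8 = 3.0502 → s = 4.0502

4.0502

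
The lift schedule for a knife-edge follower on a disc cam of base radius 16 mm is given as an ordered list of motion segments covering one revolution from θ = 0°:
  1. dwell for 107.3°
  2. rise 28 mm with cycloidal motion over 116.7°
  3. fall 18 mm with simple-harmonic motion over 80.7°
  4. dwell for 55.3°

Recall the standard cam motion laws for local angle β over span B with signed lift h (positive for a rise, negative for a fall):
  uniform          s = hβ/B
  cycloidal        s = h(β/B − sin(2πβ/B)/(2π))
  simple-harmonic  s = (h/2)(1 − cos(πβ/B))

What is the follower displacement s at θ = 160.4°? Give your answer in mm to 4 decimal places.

seg 1 [0°–107.3°] dwell: s stays 0.0000
seg 2 [107.3°–224°] cycloidal, h=28: θ=160.4° here. β=53.1, B=116.7. 28·(0.4550 − sin(2π·0.4550)/(2π)) = 11.4974 → s = 11.4974

11.4974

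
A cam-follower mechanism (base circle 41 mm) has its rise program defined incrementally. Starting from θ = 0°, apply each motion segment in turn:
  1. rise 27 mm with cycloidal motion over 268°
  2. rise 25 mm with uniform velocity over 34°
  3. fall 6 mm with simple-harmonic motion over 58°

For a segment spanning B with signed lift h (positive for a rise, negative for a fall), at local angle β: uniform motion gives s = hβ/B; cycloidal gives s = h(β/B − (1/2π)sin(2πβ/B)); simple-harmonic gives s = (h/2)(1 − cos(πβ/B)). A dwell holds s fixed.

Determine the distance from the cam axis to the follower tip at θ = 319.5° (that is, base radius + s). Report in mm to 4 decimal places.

seg 1 [0°–268°] cycloidal, h=27: full span → s += 27 → s = 27.0000
seg 2 [268°–302°] uniform, h=25: full span → s += 25 → s = 52.0000
seg 3 [302°–360°] simple-harmonic, h=-6: θ=319.5° here. β=17.5, B=58. -6/2·(1 − cos(π·0.3017)) = -1.2498 → s = 50.7502
radial distance = base radius + s = 41 + 50.7502 = 91.7502

91.7502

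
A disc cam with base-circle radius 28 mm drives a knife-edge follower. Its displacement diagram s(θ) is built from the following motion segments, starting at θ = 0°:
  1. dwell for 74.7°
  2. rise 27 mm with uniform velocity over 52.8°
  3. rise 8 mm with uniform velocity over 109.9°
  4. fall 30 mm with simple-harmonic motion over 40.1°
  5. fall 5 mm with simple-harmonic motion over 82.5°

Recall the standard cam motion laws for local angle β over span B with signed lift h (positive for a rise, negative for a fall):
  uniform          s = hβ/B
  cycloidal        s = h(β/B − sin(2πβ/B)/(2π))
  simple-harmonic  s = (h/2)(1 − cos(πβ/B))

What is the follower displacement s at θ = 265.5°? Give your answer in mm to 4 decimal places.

seg 1 [0°–74.7°] dwell: s stays 0.0000
seg 2 [74.7°–127.5°] uniform, h=27: full span → s += 27 → s = 27.0000
seg 3 [127.5°–237.4°] uniform, h=8: full span → s += 8 → s = 35.0000
seg 4 [237.4°–277.5°] simple-harmonic, h=-30: θ=265.5° here. β=28.1, B=40.1. -30/2·(1 − cos(π·0.7007)) = -23.8453 → s = 11.1547

11.1547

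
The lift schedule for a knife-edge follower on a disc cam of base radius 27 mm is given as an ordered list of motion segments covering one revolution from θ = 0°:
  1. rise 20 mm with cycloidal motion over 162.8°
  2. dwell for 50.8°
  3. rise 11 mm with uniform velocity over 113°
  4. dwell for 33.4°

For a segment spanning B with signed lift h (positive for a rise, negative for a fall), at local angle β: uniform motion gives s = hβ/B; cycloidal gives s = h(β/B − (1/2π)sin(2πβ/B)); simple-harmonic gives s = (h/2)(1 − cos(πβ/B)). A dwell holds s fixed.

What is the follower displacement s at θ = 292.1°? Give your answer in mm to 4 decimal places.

seg 1 [0°–162.8°] cycloidal, h=20: full span → s += 20 → s = 20.0000
seg 2 [162.8°–213.6°] dwell: s stays 20.0000
seg 3 [213.6°–326.6°] uniform, h=11: θ=292.1° here. β=78.5, B=113. 11·78.5/113 = 7.6416 → s = 27.6416

27.6416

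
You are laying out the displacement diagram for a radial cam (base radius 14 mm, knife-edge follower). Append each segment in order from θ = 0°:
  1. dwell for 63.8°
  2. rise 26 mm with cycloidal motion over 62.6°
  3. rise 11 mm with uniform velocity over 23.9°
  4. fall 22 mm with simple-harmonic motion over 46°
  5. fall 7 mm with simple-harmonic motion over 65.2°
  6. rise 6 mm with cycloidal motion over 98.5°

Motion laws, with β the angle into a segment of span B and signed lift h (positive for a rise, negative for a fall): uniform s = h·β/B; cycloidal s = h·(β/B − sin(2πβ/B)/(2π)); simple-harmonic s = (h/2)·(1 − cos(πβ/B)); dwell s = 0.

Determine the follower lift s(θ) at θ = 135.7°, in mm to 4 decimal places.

seg 1 [0°–63.8°] dwell: s stays 0.0000
seg 2 [63.8°–126.4°] cycloidal, h=26: full span → s += 26 → s = 26.0000
seg 3 [126.4°–150.3°] uniform, h=11: θ=135.7° here. β=9.3, B=23.9. 11·9.3/23.9 = 4.2803 → s = 30.2803

30.2803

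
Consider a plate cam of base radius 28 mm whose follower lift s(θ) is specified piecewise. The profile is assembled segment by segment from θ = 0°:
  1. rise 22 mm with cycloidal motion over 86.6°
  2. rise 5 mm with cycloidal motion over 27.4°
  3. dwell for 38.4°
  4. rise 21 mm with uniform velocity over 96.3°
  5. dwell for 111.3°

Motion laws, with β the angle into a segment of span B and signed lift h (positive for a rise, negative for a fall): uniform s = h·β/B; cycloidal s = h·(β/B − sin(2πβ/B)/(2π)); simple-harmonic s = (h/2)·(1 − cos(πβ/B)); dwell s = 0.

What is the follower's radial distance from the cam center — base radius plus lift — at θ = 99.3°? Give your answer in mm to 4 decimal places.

seg 1 [0°–86.6°] cycloidal, h=22: full span → s += 22 → s = 22.0000
seg 2 [86.6°–114°] cycloidal, h=5: θ=99.3° here. β=12.7, B=27.4. 5·(0.4635 − sin(2π·0.4635)/(2π)) = 2.1366 → s = 24.1366
radial distance = base radius + s = 28 + 24.1366 = 52.1366

52.1366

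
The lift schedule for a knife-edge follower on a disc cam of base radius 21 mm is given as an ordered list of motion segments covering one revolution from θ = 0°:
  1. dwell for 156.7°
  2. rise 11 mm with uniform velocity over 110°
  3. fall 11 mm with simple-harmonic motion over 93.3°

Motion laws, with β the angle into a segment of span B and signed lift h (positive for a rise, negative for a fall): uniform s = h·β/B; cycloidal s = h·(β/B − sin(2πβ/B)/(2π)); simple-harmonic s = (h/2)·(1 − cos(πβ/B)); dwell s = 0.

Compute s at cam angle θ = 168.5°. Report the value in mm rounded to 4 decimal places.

seg 1 [0°–156.7°] dwell: s stays 0.0000
seg 2 [156.7°–266.7°] uniform, h=11: θ=168.5° here. β=11.8, B=110. 11·11.8/110 = 1.1800 → s = 1.1800

1.1800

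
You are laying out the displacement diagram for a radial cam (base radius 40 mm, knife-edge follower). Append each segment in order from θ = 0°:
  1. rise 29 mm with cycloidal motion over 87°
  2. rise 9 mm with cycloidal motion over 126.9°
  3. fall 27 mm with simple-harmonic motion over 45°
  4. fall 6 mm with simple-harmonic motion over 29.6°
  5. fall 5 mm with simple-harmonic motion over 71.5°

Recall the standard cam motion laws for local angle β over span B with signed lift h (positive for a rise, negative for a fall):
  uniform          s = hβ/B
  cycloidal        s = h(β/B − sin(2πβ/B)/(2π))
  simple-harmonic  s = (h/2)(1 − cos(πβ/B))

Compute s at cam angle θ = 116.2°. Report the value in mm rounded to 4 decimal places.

seg 1 [0°–87°] cycloidal, h=29: full span → s += 29 → s = 29.0000
seg 2 [87°–213.9°] cycloidal, h=9: θ=116.2° here. β=29.2, B=126.9. 9·(0.2301 − sin(2π·0.2301)/(2π)) = 0.6497 → s = 29.6497

29.6497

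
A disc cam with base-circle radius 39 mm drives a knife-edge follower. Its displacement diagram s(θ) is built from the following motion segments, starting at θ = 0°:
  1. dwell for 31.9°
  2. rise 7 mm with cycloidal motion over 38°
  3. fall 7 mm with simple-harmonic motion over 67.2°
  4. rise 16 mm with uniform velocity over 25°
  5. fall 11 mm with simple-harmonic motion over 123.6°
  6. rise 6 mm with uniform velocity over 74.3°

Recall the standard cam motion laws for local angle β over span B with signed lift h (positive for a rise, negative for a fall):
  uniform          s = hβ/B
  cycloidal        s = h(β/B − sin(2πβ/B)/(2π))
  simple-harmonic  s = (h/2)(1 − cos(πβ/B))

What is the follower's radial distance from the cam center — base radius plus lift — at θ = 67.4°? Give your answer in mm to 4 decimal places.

seg 1 [0°–31.9°] dwell: s stays 0.0000
seg 2 [31.9°–69.9°] cycloidal, h=7: θ=67.4° here. β=35.5, B=38. 7·(0.9342 − sin(2π·0.9342)/(2π)) = 6.9870 → s = 6.9870
radial distance = base radius + s = 39 + 6.9870 = 45.9870

45.9870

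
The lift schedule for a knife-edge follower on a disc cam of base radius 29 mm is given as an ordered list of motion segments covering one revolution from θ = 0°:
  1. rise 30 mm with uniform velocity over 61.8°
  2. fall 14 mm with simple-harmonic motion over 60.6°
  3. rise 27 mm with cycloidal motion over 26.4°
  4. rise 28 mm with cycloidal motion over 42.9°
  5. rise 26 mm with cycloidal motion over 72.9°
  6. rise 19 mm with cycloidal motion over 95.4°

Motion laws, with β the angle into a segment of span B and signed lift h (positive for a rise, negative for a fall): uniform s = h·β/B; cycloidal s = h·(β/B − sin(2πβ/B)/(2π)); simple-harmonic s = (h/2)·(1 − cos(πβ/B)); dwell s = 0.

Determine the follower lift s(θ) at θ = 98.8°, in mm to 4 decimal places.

seg 1 [0°–61.8°] uniform, h=30: full span → s += 30 → s = 30.0000
seg 2 [61.8°–122.4°] simple-harmonic, h=-14: θ=98.8° here. β=37, B=60.6. -14/2·(1 − cos(π·0.6106)) = -9.3828 → s = 20.6172

20.6172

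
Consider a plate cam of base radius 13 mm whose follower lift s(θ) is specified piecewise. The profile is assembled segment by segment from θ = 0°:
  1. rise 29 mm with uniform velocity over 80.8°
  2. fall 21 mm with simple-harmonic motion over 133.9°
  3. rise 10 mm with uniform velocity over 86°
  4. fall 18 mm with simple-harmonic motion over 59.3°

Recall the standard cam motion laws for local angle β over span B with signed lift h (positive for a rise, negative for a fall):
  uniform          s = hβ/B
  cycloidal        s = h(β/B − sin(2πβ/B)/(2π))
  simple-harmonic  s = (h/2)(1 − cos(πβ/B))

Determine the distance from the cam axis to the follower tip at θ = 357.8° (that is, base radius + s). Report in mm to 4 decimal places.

seg 1 [0°–80.8°] uniform, h=29: full span → s += 29 → s = 29.0000
seg 2 [80.8°–214.7°] simple-harmonic, h=-21: full span → s += -21 → s = 8.0000
seg 3 [214.7°–300.7°] uniform, h=10: full span → s += 10 → s = 18.0000
seg 4 [300.7°–360°] simple-harmonic, h=-18: θ=357.8° here. β=57.1, B=59.3. -18/2·(1 − cos(π·0.9629)) = -17.9389 → s = 0.0611
radial distance = base radius + s = 13 + 0.0611 = 13.0611

13.0611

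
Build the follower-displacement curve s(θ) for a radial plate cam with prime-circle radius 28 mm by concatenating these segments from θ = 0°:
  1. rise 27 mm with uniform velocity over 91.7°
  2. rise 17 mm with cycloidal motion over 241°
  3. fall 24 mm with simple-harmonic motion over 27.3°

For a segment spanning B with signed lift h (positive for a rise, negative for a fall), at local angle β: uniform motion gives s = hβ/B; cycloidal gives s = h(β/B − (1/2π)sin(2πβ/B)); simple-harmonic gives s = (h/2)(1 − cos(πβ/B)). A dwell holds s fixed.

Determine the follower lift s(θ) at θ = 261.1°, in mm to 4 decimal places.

seg 1 [0°–91.7°] uniform, h=27: full span → s += 27 → s = 27.0000
seg 2 [91.7°–332.7°] cycloidal, h=17: θ=261.1° here. β=169.4, B=241. 17·(0.7029 − sin(2π·0.7029)/(2π)) = 14.5374 → s = 41.5374

41.5374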